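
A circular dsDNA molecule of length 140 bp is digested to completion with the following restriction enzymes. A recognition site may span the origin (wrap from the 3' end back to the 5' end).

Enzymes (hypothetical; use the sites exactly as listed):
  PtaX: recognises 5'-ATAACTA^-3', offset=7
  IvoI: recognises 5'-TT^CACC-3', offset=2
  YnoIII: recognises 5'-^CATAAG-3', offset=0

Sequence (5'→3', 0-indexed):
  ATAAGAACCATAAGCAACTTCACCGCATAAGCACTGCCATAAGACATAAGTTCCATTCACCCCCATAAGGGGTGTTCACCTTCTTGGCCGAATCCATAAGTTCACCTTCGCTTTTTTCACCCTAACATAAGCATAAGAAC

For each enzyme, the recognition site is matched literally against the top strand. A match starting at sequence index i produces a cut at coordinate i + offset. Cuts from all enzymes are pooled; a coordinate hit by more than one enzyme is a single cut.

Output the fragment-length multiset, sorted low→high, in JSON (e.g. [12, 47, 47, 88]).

[5,6,6,7,8,8,8,9,12,12,13,13,15,18]

Per-enzyme occurrences:
  PtaX (ATAACTA, off=7): no sites
  IvoI TTCACC/2: at [18, 55, 74, 100, 115] ⇒ [20, 57, 76, 102, 117]
  YnoIII CATAAG/0: at [8, 25, 37, 44, 63, 94, 125, 131, 139] ⇒ [8, 25, 37, 44, 63, 94, 125, 131, 139]

All cut coordinates (distinct, sorted): [8, 20, 25, 37, 44, 57, 63, 76, 94, 102, 117, 125, 131, 139]

Fragment lengths:
  8→20: 12 bp
  20→25: 5 bp
  25→37: 12 bp
  37→44: 7 bp
  44→57: 13 bp
  57→63: 6 bp
  63→76: 13 bp
  76→94: 18 bp
  94→102: 8 bp
  102→117: 15 bp
  117→125: 8 bp
  125→131: 6 bp
  131→139: 8 bp
  139→8 (wrap): 140-139+8 = 9 bp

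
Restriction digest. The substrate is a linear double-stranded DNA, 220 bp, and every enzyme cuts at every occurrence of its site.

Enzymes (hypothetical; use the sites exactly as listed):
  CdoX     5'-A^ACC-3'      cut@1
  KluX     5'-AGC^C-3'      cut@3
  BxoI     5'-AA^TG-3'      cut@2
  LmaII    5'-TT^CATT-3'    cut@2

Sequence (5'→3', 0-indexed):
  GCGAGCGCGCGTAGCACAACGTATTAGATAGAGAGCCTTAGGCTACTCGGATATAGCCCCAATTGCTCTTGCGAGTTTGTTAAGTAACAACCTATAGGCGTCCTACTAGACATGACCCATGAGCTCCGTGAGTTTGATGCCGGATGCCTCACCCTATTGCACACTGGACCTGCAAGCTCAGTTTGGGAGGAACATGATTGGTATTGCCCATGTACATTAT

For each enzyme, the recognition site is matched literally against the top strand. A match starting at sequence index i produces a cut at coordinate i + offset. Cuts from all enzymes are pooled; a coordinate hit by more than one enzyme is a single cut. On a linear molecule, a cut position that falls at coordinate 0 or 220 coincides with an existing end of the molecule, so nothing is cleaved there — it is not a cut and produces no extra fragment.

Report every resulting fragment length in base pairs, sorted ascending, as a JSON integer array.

[21,32,36,131]

Site scan:
  CdoX AACC/1: at [88] ⇒ [89]
  KluX AGCC/3: at [33, 54] ⇒ [36, 57]
  BxoI (AATG, off=2): no sites
  LmaII (TTCATT, off=2): no sites

Pooled cuts: [36, 57, 89]

Fragments:
  [0,36): 36 bp
  [36,57): 21 bp
  [57,89): 32 bp
  [89,220): 131 bp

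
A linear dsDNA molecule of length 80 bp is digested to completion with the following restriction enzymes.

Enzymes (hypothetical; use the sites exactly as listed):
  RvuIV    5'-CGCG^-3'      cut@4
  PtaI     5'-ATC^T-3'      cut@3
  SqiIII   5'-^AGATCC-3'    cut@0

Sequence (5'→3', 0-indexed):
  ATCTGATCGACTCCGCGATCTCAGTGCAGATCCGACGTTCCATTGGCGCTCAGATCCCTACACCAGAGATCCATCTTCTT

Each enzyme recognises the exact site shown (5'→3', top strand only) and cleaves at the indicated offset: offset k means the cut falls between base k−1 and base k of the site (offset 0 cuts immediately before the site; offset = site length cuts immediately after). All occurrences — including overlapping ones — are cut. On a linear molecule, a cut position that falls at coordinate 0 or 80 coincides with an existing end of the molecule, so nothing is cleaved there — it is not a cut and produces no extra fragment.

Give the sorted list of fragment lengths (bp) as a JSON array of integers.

[3,3,5,7,9,14,15,24]

Per-enzyme occurrences:
  RvuIV CGCG/4: at [13] ⇒ [17]
  PtaI ATCT/3: at [0, 17, 72] ⇒ [3, 20, 75]
  SqiIII AGATCC/0: at [27, 51, 66] ⇒ [27, 51, 66]

Pooled cuts: [3, 17, 20, 27, 51, 66, 75]

Fragments:
  [0,3): 3 bp
  [3,17): 14 bp
  [17,20): 3 bp
  [20,27): 7 bp
  [27,51): 24 bp
  [51,66): 15 bp
  [66,75): 9 bp
  [75,80): 5 bp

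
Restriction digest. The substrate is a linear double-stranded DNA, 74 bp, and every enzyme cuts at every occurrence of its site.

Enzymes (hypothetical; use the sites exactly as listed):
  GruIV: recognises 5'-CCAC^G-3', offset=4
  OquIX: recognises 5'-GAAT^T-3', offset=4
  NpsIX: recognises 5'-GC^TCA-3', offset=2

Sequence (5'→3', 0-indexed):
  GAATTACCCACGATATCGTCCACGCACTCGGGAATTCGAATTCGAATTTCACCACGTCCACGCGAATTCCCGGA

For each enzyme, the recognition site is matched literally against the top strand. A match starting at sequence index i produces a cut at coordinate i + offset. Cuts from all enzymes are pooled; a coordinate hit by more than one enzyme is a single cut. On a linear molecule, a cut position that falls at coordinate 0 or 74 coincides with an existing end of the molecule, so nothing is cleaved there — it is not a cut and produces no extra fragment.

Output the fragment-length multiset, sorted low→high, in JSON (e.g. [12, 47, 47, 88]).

[4,6,6,6,6,7,7,8,12,12]

Per-enzyme occurrences:
  GruIV (CCACG, off=4): starts [7, 19, 51, 57] → cuts [11, 23, 55, 61]
  OquIX (GAATT, off=4): starts [0, 31, 37, 43, 63] → cuts [4, 35, 41, 47, 67]
  NpsIX (GCTCA, off=2): no sites

Pooled cuts: [4, 11, 23, 35, 41, 47, 55, 61, 67]

Fragment lengths:
  [0,4): 4 bp
  [4,11): 7 bp
  [11,23): 12 bp
  [23,35): 12 bp
  [35,41): 6 bp
  [41,47): 6 bp
  [47,55): 8 bp
  [55,61): 6 bp
  [61,67): 6 bp
  [67,74): 7 bp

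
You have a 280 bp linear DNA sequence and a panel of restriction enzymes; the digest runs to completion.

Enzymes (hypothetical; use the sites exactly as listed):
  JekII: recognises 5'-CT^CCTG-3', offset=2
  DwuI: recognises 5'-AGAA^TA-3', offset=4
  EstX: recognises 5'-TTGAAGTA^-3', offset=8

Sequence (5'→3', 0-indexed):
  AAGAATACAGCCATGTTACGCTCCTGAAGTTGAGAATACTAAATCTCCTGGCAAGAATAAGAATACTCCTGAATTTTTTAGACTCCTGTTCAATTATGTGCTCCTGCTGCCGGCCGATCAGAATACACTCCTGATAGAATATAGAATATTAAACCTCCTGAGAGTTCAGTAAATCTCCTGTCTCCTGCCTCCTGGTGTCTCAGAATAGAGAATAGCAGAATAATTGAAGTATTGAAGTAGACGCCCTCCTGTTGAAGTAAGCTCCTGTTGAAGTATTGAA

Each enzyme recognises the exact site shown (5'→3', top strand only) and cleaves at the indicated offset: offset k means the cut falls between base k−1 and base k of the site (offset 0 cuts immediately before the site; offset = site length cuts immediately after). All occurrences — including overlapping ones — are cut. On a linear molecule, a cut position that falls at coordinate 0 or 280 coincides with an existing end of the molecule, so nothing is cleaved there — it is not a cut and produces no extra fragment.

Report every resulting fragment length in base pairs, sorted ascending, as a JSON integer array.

Scan for sites:
  JekII CTCCTG/2: at [20, 44, 65, 82, 100, 127, 154, 174, 181, 188, 245, 261] ⇒ [22, 46, 67, 84, 102, 129, 156, 176, 183, 190, 247, 263]
  DwuI AGAATA/4: at [1, 32, 53, 59, 119, 135, 142, 201, 208, 216] ⇒ [5, 36, 57, 63, 123, 139, 146, 205, 212, 220]
  EstX TTGAAGTA/8: at [223, 231, 251, 267] ⇒ [231, 239, 259, 275]

Pooled cuts: [5, 22, 36, 46, 57, 63, 67, 84, 102, 123, 129, 139, 146, 156, 176, 183, 190, 205, 212, 220, 231, 239, 247, 259, 263, 275]

Fragment lengths:
  [0,5): 5 bp
  [5,22): 17 bp
  [22,36): 14 bp
  [36,46): 10 bp
  [46,57): 11 bp
  [57,63): 6 bp
  [63,67): 4 bp
  [67,84): 17 bp
  [84,102): 18 bp
  [102,123): 21 bp
  [123,129): 6 bp
  [129,139): 10 bp
  [139,146): 7 bp
  [146,156): 10 bp
  [156,176): 20 bp
  [176,183): 7 bp
  [183,190): 7 bp
  [190,205): 15 bp
  [205,212): 7 bp
  [212,220): 8 bp
  [220,231): 11 bp
  [231,239): 8 bp
  [239,247): 8 bp
  [247,259): 12 bp
  [259,263): 4 bp
  [263,275): 12 bp
  [275,280): 5 bp

[4,4,5,5,6,6,7,7,7,7,8,8,8,10,10,10,11,11,12,12,14,15,17,17,18,20,21]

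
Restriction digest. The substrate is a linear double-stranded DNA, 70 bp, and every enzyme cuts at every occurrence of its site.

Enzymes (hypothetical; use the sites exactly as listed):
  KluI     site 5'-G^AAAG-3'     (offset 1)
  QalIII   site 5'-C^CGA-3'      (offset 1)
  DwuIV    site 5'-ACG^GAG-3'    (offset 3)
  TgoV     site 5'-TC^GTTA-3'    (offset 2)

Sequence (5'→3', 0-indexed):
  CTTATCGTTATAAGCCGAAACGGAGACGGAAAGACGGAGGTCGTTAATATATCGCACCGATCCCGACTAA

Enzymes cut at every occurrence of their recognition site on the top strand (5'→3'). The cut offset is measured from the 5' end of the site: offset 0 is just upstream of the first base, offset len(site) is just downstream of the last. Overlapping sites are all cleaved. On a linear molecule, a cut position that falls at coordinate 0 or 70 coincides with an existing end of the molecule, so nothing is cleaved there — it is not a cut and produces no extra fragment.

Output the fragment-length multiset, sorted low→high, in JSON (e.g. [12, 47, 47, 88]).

Per-enzyme occurrences:
  KluI GAAAG/1: at [28] ⇒ [29]
  QalIII CCGA/1: at [14, 56, 62] ⇒ [15, 57, 63]
  DwuIV ACGGAG/3: at [19, 33] ⇒ [22, 36]
  TgoV TCGTTA/2: at [4, 40] ⇒ [6, 42]

Pooled cuts: [6, 15, 22, 29, 36, 42, 57, 63]

Fragments:
  [0,6): 6 bp
  [6,15): 9 bp
  [15,22): 7 bp
  [22,29): 7 bp
  [29,36): 7 bp
  [36,42): 6 bp
  [42,57): 15 bp
  [57,63): 6 bp
  [63,70): 7 bp

[6,6,6,7,7,7,7,9,15]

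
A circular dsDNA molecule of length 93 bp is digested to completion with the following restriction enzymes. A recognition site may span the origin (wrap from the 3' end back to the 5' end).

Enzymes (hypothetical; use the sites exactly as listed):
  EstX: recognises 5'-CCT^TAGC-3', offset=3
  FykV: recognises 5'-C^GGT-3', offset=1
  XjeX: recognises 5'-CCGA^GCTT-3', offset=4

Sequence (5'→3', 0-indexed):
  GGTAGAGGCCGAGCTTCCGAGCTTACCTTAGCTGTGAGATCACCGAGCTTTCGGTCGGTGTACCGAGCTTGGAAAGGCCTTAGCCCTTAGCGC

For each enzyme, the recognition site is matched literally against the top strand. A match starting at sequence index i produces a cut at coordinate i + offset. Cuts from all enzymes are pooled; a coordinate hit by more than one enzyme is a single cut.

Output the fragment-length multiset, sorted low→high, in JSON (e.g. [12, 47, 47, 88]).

Scan for sites:
  EstX (CCTTAGC, off=3): starts [25, 77, 84] → cuts [28, 80, 87]
  FykV (CGGT, off=1): starts [51, 55, 92] → cuts [0, 52, 56]
  XjeX (CCGAGCTT, off=4): starts [8, 16, 42, 62] → cuts [12, 20, 46, 66]

Pooled cuts: [0, 12, 20, 28, 46, 52, 56, 66, 80, 87]

Fragments:
  0→12: 12 bp
  12→20: 8 bp
  20→28: 8 bp
  28→46: 18 bp
  46→52: 6 bp
  52→56: 4 bp
  56→66: 10 bp
  66→80: 14 bp
  80→87: 7 bp
  87→0 (wrap): 93-87+0 = 6 bp

[4,6,6,7,8,8,10,12,14,18]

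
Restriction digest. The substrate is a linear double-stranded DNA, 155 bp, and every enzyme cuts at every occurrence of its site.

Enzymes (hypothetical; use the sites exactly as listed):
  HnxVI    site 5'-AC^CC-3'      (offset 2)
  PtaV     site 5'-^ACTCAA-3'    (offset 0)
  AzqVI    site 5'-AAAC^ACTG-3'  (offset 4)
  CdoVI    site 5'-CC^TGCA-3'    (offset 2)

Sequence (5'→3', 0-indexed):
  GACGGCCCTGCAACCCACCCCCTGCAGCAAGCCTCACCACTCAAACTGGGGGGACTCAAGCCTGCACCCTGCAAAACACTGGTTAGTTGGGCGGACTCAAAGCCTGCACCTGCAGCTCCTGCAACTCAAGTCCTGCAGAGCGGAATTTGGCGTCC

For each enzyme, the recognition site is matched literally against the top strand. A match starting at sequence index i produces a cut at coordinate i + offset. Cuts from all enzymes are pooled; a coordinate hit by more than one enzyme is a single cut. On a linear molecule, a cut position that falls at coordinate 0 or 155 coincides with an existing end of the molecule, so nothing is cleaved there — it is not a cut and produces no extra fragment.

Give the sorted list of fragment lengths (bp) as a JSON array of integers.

[2,4,4,4,5,6,6,8,8,9,9,10,10,15,16,17,22]

Scan for sites:
  HnxVI (ACCC, off=2): starts [12, 16, 65] → cuts [14, 18, 67]
  PtaV (ACTCAA, off=0): starts [38, 53, 94, 123] → cuts [38, 53, 94, 123]
  AzqVI (AAACACTG, off=4): starts [73] → cuts [77]
  CdoVI (CCTGCA, off=2): starts [6, 20, 60, 67, 102, 108, 117, 131] → cuts [8, 22, 62, 69, 104, 110, 119, 133]

Pooled cuts: [8, 14, 18, 22, 38, 53, 62, 67, 69, 77, 94, 104, 110, 119, 123, 133]

Fragments:
  [0,8): 8 bp
  [8,14): 6 bp
  [14,18): 4 bp
  [18,22): 4 bp
  [22,38): 16 bp
  [38,53): 15 bp
  [53,62): 9 bp
  [62,67): 5 bp
  [67,69): 2 bp
  [69,77): 8 bp
  [77,94): 17 bp
  [94,104): 10 bp
  [104,110): 6 bp
  [110,119): 9 bp
  [119,123): 4 bp
  [123,133): 10 bp
  [133,155): 22 bp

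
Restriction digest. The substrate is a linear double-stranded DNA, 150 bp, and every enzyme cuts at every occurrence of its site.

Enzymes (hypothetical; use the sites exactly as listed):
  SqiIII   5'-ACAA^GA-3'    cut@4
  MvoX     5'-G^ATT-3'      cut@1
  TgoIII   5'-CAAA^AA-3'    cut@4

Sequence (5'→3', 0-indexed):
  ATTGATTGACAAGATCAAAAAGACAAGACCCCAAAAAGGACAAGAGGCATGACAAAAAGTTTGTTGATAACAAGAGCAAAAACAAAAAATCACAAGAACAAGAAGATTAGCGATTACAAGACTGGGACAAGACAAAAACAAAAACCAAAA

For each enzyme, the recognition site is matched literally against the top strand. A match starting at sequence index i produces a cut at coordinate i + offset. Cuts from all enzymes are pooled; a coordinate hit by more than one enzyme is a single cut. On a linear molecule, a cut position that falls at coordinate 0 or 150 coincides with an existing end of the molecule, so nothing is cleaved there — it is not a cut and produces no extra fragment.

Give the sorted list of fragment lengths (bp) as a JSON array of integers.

Scan for sites:
  SqiIII ACAAGA/4: at [8, 22, 39, 69, 91, 97, 115, 126] ⇒ [12, 26, 43, 73, 95, 101, 119, 130]
  MvoX GATT/1: at [3, 104, 111] ⇒ [4, 105, 112]
  TgoIII CAAAAA/4: at [15, 31, 52, 76, 82, 132, 138] ⇒ [19, 35, 56, 80, 86, 136, 142]

All cut coordinates (distinct, sorted): [4, 12, 19, 26, 35, 43, 56, 73, 80, 86, 95, 101, 105, 112, 119, 130, 136, 142]

Fragments:
  [0,4): 4 bp
  [4,12): 8 bp
  [12,19): 7 bp
  [19,26): 7 bp
  [26,35): 9 bp
  [35,43): 8 bp
  [43,56): 13 bp
  [56,73): 17 bp
  [73,80): 7 bp
  [80,86): 6 bp
  [86,95): 9 bp
  [95,101): 6 bp
  [101,105): 4 bp
  [105,112): 7 bp
  [112,119): 7 bp
  [119,130): 11 bp
  [130,136): 6 bp
  [136,142): 6 bp
  [142,150): 8 bp

[4,4,6,6,6,6,7,7,7,7,7,8,8,8,9,9,11,13,17]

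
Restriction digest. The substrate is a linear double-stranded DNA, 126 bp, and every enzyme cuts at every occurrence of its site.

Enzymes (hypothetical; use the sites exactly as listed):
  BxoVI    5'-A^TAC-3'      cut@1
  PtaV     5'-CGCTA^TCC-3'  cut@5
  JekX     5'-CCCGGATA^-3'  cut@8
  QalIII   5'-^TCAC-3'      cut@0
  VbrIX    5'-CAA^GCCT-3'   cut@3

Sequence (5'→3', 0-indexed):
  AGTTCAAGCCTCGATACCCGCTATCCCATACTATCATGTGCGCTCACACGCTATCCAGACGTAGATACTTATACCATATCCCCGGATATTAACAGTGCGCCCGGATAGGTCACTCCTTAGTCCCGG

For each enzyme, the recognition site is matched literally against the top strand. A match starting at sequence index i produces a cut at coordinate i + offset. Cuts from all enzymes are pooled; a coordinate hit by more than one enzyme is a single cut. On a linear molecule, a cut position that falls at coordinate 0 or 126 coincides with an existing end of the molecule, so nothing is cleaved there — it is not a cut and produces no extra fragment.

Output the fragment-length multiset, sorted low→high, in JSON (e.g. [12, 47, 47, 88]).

[2,5,6,7,7,9,10,12,15,17,17,19]

Site scan:
  BxoVI ATAC/1: at [13, 27, 64, 70] ⇒ [14, 28, 65, 71]
  PtaV CGCTATCC/5: at [18, 48] ⇒ [23, 53]
  JekX CCCGGATA/8: at [80, 99] ⇒ [88, 107]
  QalIII TCAC/0: at [43, 109] ⇒ [43, 109]
  VbrIX CAAGCCT/3: at [4] ⇒ [7]

Pooled cuts: [7, 14, 23, 28, 43, 53, 65, 71, 88, 107, 109]

Fragments:
  [0,7): 7 bp
  [7,14): 7 bp
  [14,23): 9 bp
  [23,28): 5 bp
  [28,43): 15 bp
  [43,53): 10 bp
  [53,65): 12 bp
  [65,71): 6 bp
  [71,88): 17 bp
  [88,107): 19 bp
  [107,109): 2 bp
  [109,126): 17 bp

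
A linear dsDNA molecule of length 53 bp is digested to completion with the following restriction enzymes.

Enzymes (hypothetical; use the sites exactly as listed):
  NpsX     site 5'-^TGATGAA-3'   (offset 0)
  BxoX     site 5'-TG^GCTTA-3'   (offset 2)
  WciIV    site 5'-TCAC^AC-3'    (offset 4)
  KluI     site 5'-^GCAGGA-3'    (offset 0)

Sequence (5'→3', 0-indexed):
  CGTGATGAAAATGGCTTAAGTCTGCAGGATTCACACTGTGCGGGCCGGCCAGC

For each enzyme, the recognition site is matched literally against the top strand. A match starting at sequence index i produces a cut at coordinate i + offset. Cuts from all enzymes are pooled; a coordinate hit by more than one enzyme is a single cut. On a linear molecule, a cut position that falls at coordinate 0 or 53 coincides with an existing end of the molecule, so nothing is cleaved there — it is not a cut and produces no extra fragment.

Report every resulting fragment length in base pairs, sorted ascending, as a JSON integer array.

Scan for sites:
  NpsX (TGATGAA, off=0): starts [2] → cuts [2]
  BxoX (TGGCTTA, off=2): starts [11] → cuts [13]
  WciIV (TCACAC, off=4): starts [30] → cuts [34]
  KluI (GCAGGA, off=0): starts [23] → cuts [23]

All cut coordinates (distinct, sorted): [2, 13, 23, 34]

Fragment lengths:
  [0,2): 2 bp
  [2,13): 11 bp
  [13,23): 10 bp
  [23,34): 11 bp
  [34,53): 19 bp

[2,10,11,11,19]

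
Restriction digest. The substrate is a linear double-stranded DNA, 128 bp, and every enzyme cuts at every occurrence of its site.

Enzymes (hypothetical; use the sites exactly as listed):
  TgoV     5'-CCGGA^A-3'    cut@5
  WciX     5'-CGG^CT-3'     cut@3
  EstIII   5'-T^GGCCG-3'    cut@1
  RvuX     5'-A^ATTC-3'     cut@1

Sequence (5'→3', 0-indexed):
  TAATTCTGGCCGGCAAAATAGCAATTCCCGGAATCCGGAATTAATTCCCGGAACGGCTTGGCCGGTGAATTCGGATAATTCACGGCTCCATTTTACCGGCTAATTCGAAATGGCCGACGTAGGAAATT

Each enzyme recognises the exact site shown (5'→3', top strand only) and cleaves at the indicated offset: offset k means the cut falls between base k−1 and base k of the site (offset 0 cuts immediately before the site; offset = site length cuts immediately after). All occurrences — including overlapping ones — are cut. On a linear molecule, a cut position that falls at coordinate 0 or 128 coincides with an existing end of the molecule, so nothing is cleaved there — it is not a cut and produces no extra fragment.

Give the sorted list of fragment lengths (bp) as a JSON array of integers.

Per-enzyme occurrences:
  TgoV (CCGGAA, off=5): starts [27, 34, 47] → cuts [32, 39, 52]
  WciX (CGGCT, off=3): starts [53, 82, 96] → cuts [56, 85, 99]
  EstIII (TGGCCG, off=1): starts [6, 58, 110] → cuts [7, 59, 111]
  RvuX (AATTC, off=1): starts [1, 22, 42, 67, 76, 101] → cuts [2, 23, 43, 68, 77, 102]

All cut coordinates (distinct, sorted): [2, 7, 23, 32, 39, 43, 52, 56, 59, 68, 77, 85, 99, 102, 111]

Fragments:
  [0,2): 2 bp
  [2,7): 5 bp
  [7,23): 16 bp
  [23,32): 9 bp
  [32,39): 7 bp
  [39,43): 4 bp
  [43,52): 9 bp
  [52,56): 4 bp
  [56,59): 3 bp
  [59,68): 9 bp
  [68,77): 9 bp
  [77,85): 8 bp
  [85,99): 14 bp
  [99,102): 3 bp
  [102,111): 9 bp
  [111,128): 17 bp

[2,3,3,4,4,5,7,8,9,9,9,9,9,14,16,17]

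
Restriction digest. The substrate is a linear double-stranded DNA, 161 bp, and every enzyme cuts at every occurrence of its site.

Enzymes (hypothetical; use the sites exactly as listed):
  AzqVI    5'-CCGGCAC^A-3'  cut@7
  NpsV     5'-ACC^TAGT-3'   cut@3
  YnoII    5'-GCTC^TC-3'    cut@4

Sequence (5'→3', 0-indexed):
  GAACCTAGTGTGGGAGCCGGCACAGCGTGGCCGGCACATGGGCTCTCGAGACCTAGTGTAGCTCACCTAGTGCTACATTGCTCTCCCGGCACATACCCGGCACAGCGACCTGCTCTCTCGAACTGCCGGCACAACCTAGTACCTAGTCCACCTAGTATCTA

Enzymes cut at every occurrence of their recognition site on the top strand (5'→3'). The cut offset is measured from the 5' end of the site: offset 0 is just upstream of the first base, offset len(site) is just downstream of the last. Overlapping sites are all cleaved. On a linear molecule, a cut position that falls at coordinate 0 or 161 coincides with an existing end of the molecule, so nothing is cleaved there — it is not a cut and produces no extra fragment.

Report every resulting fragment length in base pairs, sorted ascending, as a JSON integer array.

[4,5,7,8,8,9,9,9,11,12,14,14,16,17,18]

Scan for sites:
  AzqVI (CCGGCACA, off=7): starts [16, 30, 85, 96, 125] → cuts [23, 37, 92, 103, 132]
  NpsV (ACCTAGT, off=3): starts [2, 50, 64, 133, 140, 149] → cuts [5, 53, 67, 136, 143, 152]
  YnoII (GCTCTC, off=4): starts [41, 79, 111] → cuts [45, 83, 115]

Pooled cuts: [5, 23, 37, 45, 53, 67, 83, 92, 103, 115, 132, 136, 143, 152]

Fragments:
  [0,5): 5 bp
  [5,23): 18 bp
  [23,37): 14 bp
  [37,45): 8 bp
  [45,53): 8 bp
  [53,67): 14 bp
  [67,83): 16 bp
  [83,92): 9 bp
  [92,103): 11 bp
  [103,115): 12 bp
  [115,132): 17 bp
  [132,136): 4 bp
  [136,143): 7 bp
  [143,152): 9 bp
  [152,161): 9 bp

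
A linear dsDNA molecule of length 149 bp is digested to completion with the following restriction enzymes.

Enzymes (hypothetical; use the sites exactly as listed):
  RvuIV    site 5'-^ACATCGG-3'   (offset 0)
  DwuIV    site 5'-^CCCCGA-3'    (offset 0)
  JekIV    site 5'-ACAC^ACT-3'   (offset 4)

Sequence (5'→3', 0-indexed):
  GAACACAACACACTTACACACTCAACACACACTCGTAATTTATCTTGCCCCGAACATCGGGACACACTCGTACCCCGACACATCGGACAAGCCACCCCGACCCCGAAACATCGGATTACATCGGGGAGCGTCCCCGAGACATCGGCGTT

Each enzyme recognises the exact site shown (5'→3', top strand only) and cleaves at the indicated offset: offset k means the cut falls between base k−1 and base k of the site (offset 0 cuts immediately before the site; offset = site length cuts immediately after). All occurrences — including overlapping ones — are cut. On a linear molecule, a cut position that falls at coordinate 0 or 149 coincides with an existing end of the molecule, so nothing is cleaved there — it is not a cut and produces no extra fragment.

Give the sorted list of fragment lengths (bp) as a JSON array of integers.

Site scan:
  RvuIV ACATCGG/0: at [53, 79, 107, 117, 138] ⇒ [53, 79, 107, 117, 138]
  DwuIV CCCCGA/0: at [47, 72, 94, 100, 131] ⇒ [47, 72, 94, 100, 131]
  JekIV ACACACT/4: at [7, 15, 26, 61] ⇒ [11, 19, 30, 65]

All cut coordinates (distinct, sorted): [11, 19, 30, 47, 53, 65, 72, 79, 94, 100, 107, 117, 131, 138]

Fragment lengths:
  [0,11): 11 bp
  [11,19): 8 bp
  [19,30): 11 bp
  [30,47): 17 bp
  [47,53): 6 bp
  [53,65): 12 bp
  [65,72): 7 bp
  [72,79): 7 bp
  [79,94): 15 bp
  [94,100): 6 bp
  [100,107): 7 bp
  [107,117): 10 bp
  [117,131): 14 bp
  [131,138): 7 bp
  [138,149): 11 bp

[6,6,7,7,7,7,8,10,11,11,11,12,14,15,17]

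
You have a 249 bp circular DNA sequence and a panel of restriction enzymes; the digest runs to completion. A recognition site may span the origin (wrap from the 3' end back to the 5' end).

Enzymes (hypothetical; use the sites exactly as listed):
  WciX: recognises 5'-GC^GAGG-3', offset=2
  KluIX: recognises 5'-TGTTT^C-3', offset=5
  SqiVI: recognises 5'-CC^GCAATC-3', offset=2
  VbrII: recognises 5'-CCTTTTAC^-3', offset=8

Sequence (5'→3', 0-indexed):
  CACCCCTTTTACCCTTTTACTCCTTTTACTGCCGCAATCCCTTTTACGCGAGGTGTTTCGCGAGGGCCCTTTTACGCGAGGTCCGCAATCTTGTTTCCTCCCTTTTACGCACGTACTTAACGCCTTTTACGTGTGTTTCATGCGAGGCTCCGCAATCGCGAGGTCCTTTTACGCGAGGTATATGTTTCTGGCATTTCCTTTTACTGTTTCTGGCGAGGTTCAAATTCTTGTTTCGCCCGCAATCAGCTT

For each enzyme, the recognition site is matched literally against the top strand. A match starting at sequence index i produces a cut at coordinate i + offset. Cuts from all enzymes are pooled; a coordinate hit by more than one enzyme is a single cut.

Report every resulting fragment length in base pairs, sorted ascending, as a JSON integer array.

Per-enzyme occurrences:
  WciX (GCGAGG, off=2): starts [47, 59, 75, 141, 157, 172, 212] → cuts [49, 61, 77, 143, 159, 174, 214]
  KluIX (TGTTTC, off=5): starts [53, 91, 133, 182, 204, 228] → cuts [58, 96, 138, 187, 209, 233]
  SqiVI (CCGCAATC, off=2): starts [31, 82, 149, 236] → cuts [33, 84, 151, 238]
  VbrII (CCTTTTAC, off=8): starts [4, 12, 21, 39, 67, 100, 122, 164, 196] → cuts [12, 20, 29, 47, 75, 108, 130, 172, 204]

All cut coordinates (distinct, sorted): [12, 20, 29, 33, 47, 49, 58, 61, 75, 77, 84, 96, 108, 130, 138, 143, 151, 159, 172, 174, 187, 204, 209, 214, 233, 238]

Fragments:
  12→20: 8 bp
  20→29: 9 bp
  29→33: 4 bp
  33→47: 14 bp
  47→49: 2 bp
  49→58: 9 bp
  58→61: 3 bp
  61→75: 14 bp
  75→77: 2 bp
  77→84: 7 bp
  84→96: 12 bp
  96→108: 12 bp
  108→130: 22 bp
  130→138: 8 bp
  138→143: 5 bp
  143→151: 8 bp
  151→159: 8 bp
  159→172: 13 bp
  172→174: 2 bp
  174→187: 13 bp
  187→204: 17 bp
  204→209: 5 bp
  209→214: 5 bp
  214→233: 19 bp
  233→238: 5 bp
  238→12 (wrap): 249-238+12 = 23 bp

[2,2,2,3,4,5,5,5,5,7,8,8,8,8,9,9,12,12,13,13,14,14,17,19,22,23]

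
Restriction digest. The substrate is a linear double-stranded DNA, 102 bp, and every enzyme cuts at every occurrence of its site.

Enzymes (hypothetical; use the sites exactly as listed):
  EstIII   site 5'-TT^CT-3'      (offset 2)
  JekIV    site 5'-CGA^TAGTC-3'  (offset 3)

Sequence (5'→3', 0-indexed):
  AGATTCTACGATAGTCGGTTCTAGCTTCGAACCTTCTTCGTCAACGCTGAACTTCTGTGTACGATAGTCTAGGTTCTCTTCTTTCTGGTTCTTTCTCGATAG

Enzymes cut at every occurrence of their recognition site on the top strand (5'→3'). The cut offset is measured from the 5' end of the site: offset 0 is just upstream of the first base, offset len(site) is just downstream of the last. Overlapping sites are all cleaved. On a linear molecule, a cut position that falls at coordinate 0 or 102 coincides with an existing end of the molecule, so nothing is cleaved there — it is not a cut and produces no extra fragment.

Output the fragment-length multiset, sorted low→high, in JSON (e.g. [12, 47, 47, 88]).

[4,4,5,5,6,6,8,9,10,11,15,19]

Scan for sites:
  EstIII (TTCT, off=2): starts [3, 18, 33, 52, 73, 78, 82, 88, 92] → cuts [5, 20, 35, 54, 75, 80, 84, 90, 94]
  JekIV (CGATAGTC, off=3): starts [8, 61] → cuts [11, 64]

All cut coordinates (distinct, sorted): [5, 11, 20, 35, 54, 64, 75, 80, 84, 90, 94]

Fragment lengths:
  [0,5): 5 bp
  [5,11): 6 bp
  [11,20): 9 bp
  [20,35): 15 bp
  [35,54): 19 bp
  [54,64): 10 bp
  [64,75): 11 bp
  [75,80): 5 bp
  [80,84): 4 bp
  [84,90): 6 bp
  [90,94): 4 bp
  [94,102): 8 bp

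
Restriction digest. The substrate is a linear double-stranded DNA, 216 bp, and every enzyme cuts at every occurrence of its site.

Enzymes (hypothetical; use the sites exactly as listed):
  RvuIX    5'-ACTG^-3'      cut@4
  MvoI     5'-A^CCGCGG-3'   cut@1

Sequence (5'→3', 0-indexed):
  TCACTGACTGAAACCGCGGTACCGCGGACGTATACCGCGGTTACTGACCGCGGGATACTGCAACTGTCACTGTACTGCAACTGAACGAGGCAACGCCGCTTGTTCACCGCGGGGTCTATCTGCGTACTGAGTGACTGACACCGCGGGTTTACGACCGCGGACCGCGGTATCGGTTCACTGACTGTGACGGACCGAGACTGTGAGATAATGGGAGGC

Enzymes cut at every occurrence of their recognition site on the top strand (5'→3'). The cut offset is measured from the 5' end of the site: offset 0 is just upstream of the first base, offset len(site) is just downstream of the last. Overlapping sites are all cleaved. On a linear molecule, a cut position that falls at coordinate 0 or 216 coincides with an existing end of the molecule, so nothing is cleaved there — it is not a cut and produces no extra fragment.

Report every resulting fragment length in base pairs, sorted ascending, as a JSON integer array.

Scan for sites:
  RvuIX ACTG/4: at [2, 6, 42, 56, 62, 68, 73, 79, 125, 133, 176, 180, 196] ⇒ [6, 10, 46, 60, 66, 72, 77, 83, 129, 137, 180, 184, 200]
  MvoI ACCGCGG/1: at [12, 20, 33, 46, 105, 139, 153, 160] ⇒ [13, 21, 34, 47, 106, 140, 154, 161]

All cut coordinates (distinct, sorted): [6, 10, 13, 21, 34, 46, 47, 60, 66, 72, 77, 83, 106, 129, 137, 140, 154, 161, 180, 184, 200]

Fragments:
  [0,6): 6 bp
  [6,10): 4 bp
  [10,13): 3 bp
  [13,21): 8 bp
  [21,34): 13 bp
  [34,46): 12 bp
  [46,47): 1 bp
  [47,60): 13 bp
  [60,66): 6 bp
  [66,72): 6 bp
  [72,77): 5 bp
  [77,83): 6 bp
  [83,106): 23 bp
  [106,129): 23 bp
  [129,137): 8 bp
  [137,140): 3 bp
  [140,154): 14 bp
  [154,161): 7 bp
  [161,180): 19 bp
  [180,184): 4 bp
  [184,200): 16 bp
  [200,216): 16 bp

[1,3,3,4,4,5,6,6,6,6,7,8,8,12,13,13,14,16,16,19,23,23]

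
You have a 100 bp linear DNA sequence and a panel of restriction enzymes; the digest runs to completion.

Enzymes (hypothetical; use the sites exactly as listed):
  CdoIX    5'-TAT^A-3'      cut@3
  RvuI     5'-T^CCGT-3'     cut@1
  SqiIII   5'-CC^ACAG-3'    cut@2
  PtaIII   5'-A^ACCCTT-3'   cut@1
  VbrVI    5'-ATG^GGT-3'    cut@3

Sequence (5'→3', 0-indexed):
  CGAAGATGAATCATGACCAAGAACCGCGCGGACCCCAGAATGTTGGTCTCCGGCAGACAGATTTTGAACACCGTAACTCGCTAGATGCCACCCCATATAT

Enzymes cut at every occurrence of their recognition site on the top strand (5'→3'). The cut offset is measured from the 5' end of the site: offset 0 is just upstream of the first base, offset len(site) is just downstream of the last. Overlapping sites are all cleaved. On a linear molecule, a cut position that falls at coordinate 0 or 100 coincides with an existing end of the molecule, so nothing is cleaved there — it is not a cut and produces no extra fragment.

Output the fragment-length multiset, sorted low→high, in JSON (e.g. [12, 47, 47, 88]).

Scan for sites:
  CdoIX (TATA, off=3): starts [95] → cuts [98]
  RvuI (TCCGT, off=1): no sites
  SqiIII (CCACAG, off=2): no sites
  PtaIII (AACCCTT, off=1): no sites
  VbrVI (ATGGGT, off=3): no sites

All cut coordinates (distinct, sorted): [98]

Fragments:
  [0,98): 98 bp
  [98,100): 2 bp

[2,98]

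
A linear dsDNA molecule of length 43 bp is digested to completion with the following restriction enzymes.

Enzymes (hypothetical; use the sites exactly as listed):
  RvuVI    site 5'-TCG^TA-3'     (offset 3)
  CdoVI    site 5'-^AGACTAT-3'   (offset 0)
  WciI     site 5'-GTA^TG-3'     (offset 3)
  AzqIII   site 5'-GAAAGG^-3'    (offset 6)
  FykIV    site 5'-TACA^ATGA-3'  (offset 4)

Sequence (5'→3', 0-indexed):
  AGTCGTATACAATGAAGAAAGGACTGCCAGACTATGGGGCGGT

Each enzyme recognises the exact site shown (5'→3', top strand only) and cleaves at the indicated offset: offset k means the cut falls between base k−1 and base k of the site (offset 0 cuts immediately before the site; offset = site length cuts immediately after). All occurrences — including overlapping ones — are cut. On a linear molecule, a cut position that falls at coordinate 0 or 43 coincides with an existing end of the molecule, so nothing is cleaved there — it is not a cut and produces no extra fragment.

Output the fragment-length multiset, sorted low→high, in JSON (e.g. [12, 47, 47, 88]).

Per-enzyme occurrences:
  RvuVI (TCGTA, off=3): starts [2] → cuts [5]
  CdoVI (AGACTAT, off=0): starts [28] → cuts [28]
  WciI (GTATG, off=3): no sites
  AzqIII (GAAAGG, off=6): starts [16] → cuts [22]
  FykIV (TACAATGA, off=4): starts [7] → cuts [11]

Pooled cuts: [5, 11, 22, 28]

Fragment lengths:
  [0,5): 5 bp
  [5,11): 6 bp
  [11,22): 11 bp
  [22,28): 6 bp
  [28,43): 15 bp

[5,6,6,11,15]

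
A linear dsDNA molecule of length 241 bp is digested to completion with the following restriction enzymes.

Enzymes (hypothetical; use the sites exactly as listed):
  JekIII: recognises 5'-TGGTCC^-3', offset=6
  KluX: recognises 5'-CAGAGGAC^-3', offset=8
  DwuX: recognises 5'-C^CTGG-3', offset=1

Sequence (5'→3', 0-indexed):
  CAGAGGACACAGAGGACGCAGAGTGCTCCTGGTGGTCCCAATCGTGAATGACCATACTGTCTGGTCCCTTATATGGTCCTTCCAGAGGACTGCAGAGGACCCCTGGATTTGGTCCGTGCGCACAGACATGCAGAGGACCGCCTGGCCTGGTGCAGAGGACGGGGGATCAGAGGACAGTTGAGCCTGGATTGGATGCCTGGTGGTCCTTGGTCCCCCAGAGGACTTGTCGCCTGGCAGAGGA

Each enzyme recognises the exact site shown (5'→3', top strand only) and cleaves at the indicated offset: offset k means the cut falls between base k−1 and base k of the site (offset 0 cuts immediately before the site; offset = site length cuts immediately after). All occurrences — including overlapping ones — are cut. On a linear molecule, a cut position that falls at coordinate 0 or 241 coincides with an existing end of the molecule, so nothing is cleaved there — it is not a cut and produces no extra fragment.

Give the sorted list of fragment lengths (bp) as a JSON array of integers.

Site scan:
  JekIII TGGTCC/6: at [32, 61, 73, 109, 200, 207] ⇒ [38, 67, 79, 115, 206, 213]
  KluX CAGAGGAC/8: at [0, 9, 82, 92, 130, 152, 167, 215] ⇒ [8, 17, 90, 100, 138, 160, 175, 223]
  DwuX CCTGG/1: at [27, 101, 140, 145, 182, 195, 229] ⇒ [28, 102, 141, 146, 183, 196, 230]

Pooled cuts: [8, 17, 28, 38, 67, 79, 90, 100, 102, 115, 138, 141, 146, 160, 175, 183, 196, 206, 213, 223, 230]

Fragment lengths:
  [0,8): 8 bp
  [8,17): 9 bp
  [17,28): 11 bp
  [28,38): 10 bp
  [38,67): 29 bp
  [67,79): 12 bp
  [79,90): 11 bp
  [90,100): 10 bp
  [100,102): 2 bp
  [102,115): 13 bp
  [115,138): 23 bp
  [138,141): 3 bp
  [141,146): 5 bp
  [146,160): 14 bp
  [160,175): 15 bp
  [175,183): 8 bp
  [183,196): 13 bp
  [196,206): 10 bp
  [206,213): 7 bp
  [213,223): 10 bp
  [223,230): 7 bp
  [230,241): 11 bp

[2,3,5,7,7,8,8,9,10,10,10,10,11,11,11,12,13,13,14,15,23,29]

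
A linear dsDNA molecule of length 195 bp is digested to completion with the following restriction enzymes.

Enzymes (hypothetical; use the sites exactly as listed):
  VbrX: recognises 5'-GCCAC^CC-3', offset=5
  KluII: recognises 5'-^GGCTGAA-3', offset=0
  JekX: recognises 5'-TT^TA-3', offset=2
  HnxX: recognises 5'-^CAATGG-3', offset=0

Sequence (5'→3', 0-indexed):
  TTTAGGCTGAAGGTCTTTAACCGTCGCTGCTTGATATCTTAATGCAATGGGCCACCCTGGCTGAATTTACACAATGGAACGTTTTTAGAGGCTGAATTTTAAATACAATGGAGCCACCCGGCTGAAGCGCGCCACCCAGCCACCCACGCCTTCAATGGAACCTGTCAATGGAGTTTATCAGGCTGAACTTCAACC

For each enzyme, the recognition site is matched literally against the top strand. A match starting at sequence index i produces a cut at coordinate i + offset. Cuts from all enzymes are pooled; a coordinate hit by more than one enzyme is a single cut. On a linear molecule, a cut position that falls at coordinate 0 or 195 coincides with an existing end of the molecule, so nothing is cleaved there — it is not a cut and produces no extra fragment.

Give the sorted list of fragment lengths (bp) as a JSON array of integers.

[2,2,2,3,4,4,5,6,8,9,9,10,10,11,12,13,13,14,15,16,27]

Per-enzyme occurrences:
  VbrX GCCACCC/5: at [50, 112, 130, 138] ⇒ [55, 117, 135, 143]
  KluII GGCTGAA/0: at [4, 58, 89, 119, 180] ⇒ [4, 58, 89, 119, 180]
  JekX TTTA/2: at [0, 15, 65, 83, 97, 173] ⇒ [2, 17, 67, 85, 99, 175]
  HnxX CAATGG/0: at [44, 71, 105, 152, 165] ⇒ [44, 71, 105, 152, 165]

Pooled cuts: [2, 4, 17, 44, 55, 58, 67, 71, 85, 89, 99, 105, 117, 119, 135, 143, 152, 165, 175, 180]

Fragments:
  [0,2): 2 bp
  [2,4): 2 bp
  [4,17): 13 bp
  [17,44): 27 bp
  [44,55): 11 bp
  [55,58): 3 bp
  [58,67): 9 bp
  [67,71): 4 bp
  [71,85): 14 bp
  [85,89): 4 bp
  [89,99): 10 bp
  [99,105): 6 bp
  [105,117): 12 bp
  [117,119): 2 bp
  [119,135): 16 bp
  [135,143): 8 bp
  [143,152): 9 bp
  [152,165): 13 bp
  [165,175): 10 bp
  [175,180): 5 bp
  [180,195): 15 bp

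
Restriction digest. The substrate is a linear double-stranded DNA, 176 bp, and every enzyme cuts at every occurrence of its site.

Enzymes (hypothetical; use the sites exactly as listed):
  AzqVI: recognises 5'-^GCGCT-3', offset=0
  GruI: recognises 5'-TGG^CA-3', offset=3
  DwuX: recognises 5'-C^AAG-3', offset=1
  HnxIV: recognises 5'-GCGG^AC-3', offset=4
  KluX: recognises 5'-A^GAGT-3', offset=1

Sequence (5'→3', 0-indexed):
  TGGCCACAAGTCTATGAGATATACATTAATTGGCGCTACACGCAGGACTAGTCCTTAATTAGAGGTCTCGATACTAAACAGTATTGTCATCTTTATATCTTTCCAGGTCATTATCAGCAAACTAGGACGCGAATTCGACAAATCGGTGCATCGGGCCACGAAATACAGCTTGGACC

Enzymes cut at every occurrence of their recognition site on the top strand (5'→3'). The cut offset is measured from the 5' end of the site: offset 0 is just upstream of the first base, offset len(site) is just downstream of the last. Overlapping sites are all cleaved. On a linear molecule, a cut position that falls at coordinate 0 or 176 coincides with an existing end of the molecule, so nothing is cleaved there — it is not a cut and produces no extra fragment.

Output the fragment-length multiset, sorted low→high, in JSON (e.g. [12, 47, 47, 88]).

[7,25,144]

Site scan:
  AzqVI (GCGCT, off=0): starts [32] → cuts [32]
  GruI (TGGCA, off=3): no sites
  DwuX (CAAG, off=1): starts [6] → cuts [7]
  HnxIV (GCGGAC, off=4): no sites
  KluX (AGAGT, off=1): no sites

All cut coordinates (distinct, sorted): [7, 32]

Fragments:
  [0,7): 7 bp
  [7,32): 25 bp
  [32,176): 144 bp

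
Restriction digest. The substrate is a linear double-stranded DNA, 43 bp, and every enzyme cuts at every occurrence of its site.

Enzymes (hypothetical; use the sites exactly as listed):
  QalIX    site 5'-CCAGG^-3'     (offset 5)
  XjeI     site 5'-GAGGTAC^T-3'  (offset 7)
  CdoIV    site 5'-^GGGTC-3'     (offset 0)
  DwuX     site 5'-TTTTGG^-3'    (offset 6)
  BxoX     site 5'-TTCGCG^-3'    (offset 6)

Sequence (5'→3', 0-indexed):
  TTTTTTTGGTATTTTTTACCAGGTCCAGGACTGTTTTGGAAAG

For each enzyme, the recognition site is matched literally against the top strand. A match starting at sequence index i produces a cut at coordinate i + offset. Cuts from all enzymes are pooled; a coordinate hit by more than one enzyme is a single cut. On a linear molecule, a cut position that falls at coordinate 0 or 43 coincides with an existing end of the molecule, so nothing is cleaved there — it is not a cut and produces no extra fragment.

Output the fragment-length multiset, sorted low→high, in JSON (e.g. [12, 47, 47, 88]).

Per-enzyme occurrences:
  QalIX CCAGG/5: at [18, 24] ⇒ [23, 29]
  XjeI (GAGGTACT, off=7): no sites
  CdoIV (GGGTC, off=0): no sites
  DwuX TTTTGG/6: at [3, 33] ⇒ [9, 39]
  BxoX (TTCGCG, off=6): no sites

Pooled cuts: [9, 23, 29, 39]

Fragments:
  [0,9): 9 bp
  [9,23): 14 bp
  [23,29): 6 bp
  [29,39): 10 bp
  [39,43): 4 bp

[4,6,9,10,14]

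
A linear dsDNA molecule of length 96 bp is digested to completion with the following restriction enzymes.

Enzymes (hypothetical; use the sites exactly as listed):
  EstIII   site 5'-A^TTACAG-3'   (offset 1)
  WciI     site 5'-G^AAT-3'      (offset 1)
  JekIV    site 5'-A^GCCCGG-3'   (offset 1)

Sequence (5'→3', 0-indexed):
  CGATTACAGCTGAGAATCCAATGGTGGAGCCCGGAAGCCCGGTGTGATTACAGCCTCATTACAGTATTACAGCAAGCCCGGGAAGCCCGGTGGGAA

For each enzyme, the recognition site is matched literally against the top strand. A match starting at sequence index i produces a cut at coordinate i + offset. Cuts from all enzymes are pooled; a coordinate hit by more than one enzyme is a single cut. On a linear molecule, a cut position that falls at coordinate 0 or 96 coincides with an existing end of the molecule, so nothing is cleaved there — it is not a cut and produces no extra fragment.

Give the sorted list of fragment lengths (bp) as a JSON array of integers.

Scan for sites:
  EstIII (ATTACAG, off=1): starts [2, 46, 57, 65] → cuts [3, 47, 58, 66]
  WciI (GAAT, off=1): starts [13] → cuts [14]
  JekIV (AGCCCGG, off=1): starts [27, 35, 74, 83] → cuts [28, 36, 75, 84]

All cut coordinates (distinct, sorted): [3, 14, 28, 36, 47, 58, 66, 75, 84]

Fragments:
  [0,3): 3 bp
  [3,14): 11 bp
  [14,28): 14 bp
  [28,36): 8 bp
  [36,47): 11 bp
  [47,58): 11 bp
  [58,66): 8 bp
  [66,75): 9 bp
  [75,84): 9 bp
  [84,96): 12 bp

[3,8,8,9,9,11,11,11,12,14]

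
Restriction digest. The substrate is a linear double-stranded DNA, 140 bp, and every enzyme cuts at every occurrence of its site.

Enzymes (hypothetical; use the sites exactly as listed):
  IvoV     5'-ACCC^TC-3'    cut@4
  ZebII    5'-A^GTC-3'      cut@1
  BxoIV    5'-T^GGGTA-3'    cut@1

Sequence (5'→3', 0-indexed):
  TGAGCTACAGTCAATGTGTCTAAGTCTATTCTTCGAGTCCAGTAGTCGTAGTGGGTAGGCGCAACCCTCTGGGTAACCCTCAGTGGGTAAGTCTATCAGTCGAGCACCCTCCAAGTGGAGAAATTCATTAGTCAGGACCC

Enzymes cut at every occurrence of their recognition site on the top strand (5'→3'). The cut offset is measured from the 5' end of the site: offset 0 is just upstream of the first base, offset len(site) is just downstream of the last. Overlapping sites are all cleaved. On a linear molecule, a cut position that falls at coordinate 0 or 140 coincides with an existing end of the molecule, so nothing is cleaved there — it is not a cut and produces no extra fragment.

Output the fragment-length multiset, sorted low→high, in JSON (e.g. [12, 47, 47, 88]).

Site scan:
  IvoV (ACCCTC, off=4): starts [63, 75, 105] → cuts [67, 79, 109]
  ZebII (AGTC, off=1): starts [8, 22, 35, 43, 89, 97, 129] → cuts [9, 23, 36, 44, 90, 98, 130]
  BxoIV (TGGGTA, off=1): starts [51, 69, 83] → cuts [52, 70, 84]

Pooled cuts: [9, 23, 36, 44, 52, 67, 70, 79, 84, 90, 98, 109, 130]

Fragment lengths:
  [0,9): 9 bp
  [9,23): 14 bp
  [23,36): 13 bp
  [36,44): 8 bp
  [44,52): 8 bp
  [52,67): 15 bp
  [67,70): 3 bp
  [70,79): 9 bp
  [79,84): 5 bp
  [84,90): 6 bp
  [90,98): 8 bp
  [98,109): 11 bp
  [109,130): 21 bp
  [130,140): 10 bp

[3,5,6,8,8,8,9,9,10,11,13,14,15,21]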